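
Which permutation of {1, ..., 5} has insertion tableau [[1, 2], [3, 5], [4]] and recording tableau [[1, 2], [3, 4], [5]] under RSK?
Reverse the RSK construction: for i from n down to 1, find the cell of Q containing i, remove the entry at that cell from P, and reverse-bump it up through P; the value ejected from row 1 is w(i).

Step i=5: Q has 5 at row 3, column 1; remove 4 from row 3 of P and reverse-bump: 4 enters row 2 and ejects 3; 3 enters row 1 and ejects 2. So w(5) = 2. P is now [[1, 3], [4, 5]].
Step i=4: Q has 4 at row 2, column 2; remove 5 from row 2 of P and reverse-bump: 5 enters row 1 and ejects 3. So w(4) = 3. P is now [[1, 5], [4]].
Step i=3: Q has 3 at row 2, column 1; remove 4 from row 2 of P and reverse-bump: 4 enters row 1 and ejects 1. So w(3) = 1. P is now [[4, 5]].
Step i=2: Q has 2 at row 1, column 2; remove that cell from P, ejecting 5. So w(2) = 5. P is now [[4]].
Step i=1: Q has 1 at row 1, column 1; remove that cell from P, ejecting 4. So w(1) = 4. P is now [].

So w = 4 5 1 3 2.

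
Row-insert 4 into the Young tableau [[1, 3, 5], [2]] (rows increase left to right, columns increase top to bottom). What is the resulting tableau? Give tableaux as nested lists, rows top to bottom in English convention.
[[1, 3, 4], [2, 5]]

In row 1, 4 replaces 5 (the leftmost entry greater than 4); 5 is bumped to row 2. 5 is appended to row 2. The new tableau is [[1, 3, 4], [2, 5]].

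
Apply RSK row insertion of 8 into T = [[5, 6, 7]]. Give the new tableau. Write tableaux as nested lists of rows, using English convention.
[[5, 6, 7, 8]]

8 is larger than every entry of row 1, so it is appended to row 1. The new tableau is [[5, 6, 7, 8]].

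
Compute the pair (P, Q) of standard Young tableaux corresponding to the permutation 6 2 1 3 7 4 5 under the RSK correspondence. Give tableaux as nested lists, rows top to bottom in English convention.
P = [[1, 3, 4, 5], [2, 7], [6]], Q = [[1, 4, 5, 7], [2, 6], [3]]

Insert each entry of the permutation into P by Schensted row insertion, recording in Q the position of each new cell.

Insert 6: appended to row 1. P = [[6]].
Insert 2: 2 bumps 6 from row 1; 6 starts row 2. P = [[2], [6]].
Insert 1: 1 bumps 2 from row 1; 2 bumps 6 from row 2; 6 starts row 3. P = [[1], [2], [6]].
Insert 3: appended to row 1. P = [[1, 3], [2], [6]].
Insert 7: appended to row 1. P = [[1, 3, 7], [2], [6]].
Insert 4: 4 bumps 7 from row 1; 7 appends to row 2. P = [[1, 3, 4], [2, 7], [6]].
Insert 5: appended to row 1. P = [[1, 3, 4, 5], [2, 7], [6]].

So P = [[1, 3, 4, 5], [2, 7], [6]], Q = [[1, 4, 5, 7], [2, 6], [3]].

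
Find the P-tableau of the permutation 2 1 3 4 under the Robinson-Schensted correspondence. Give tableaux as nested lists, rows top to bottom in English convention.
Insert 2: appended to row 1. P = [[2]].
Insert 1: 1 bumps 2 from row 1; 2 starts row 2. P = [[1], [2]].
Insert 3: appended to row 1. P = [[1, 3], [2]].
Insert 4: appended to row 1. P = [[1, 3, 4], [2]].

So P = [[1, 3, 4], [2]].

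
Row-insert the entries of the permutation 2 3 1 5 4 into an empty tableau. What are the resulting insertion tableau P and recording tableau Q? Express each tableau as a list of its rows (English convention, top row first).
P = [[1, 3, 4], [2, 5]], Q = [[1, 2, 4], [3, 5]]

Insert each entry of the permutation into P by Schensted row insertion, recording in Q the position of each new cell.

After inserting 2: P = [[2]].
After inserting 3: P = [[2, 3]].
After inserting 1: P = [[1, 3], [2]].
After inserting 5: P = [[1, 3, 5], [2]].
After inserting 4: P = [[1, 3, 4], [2, 5]].

So P = [[1, 3, 4], [2, 5]], Q = [[1, 2, 4], [3, 5]].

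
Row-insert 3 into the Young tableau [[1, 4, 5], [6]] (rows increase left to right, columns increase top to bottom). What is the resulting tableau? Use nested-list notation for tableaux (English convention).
In row 1, 3 replaces 4 (the leftmost entry greater than 3); 4 is bumped to row 2. In row 2, 4 replaces 6 (the leftmost entry greater than 4); 6 is bumped to row 3. 6 starts a new row 3. The new tableau is [[1, 3, 5], [4], [6]].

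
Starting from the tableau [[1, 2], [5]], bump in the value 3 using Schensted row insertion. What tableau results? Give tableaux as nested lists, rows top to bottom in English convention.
3 is larger than every entry of row 1, so it is appended to row 1. The new tableau is [[1, 2, 3], [5]].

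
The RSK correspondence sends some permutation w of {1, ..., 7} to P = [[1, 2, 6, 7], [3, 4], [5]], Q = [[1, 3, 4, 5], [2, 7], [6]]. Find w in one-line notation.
Reverse RSK: for i = n, n-1, ..., 1, locate i in Q, remove the corresponding corner cell from P, and reverse-bump its entry up through P; the value ejected from row 1 is w(i).

So w = 5 3 4 6 7 1 2.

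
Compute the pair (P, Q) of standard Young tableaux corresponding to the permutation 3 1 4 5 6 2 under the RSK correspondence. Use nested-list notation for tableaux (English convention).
Insert each entry of the permutation into P by Schensted row insertion, recording in Q the position of each new cell.

Insert 3: appended to row 1. P = [[3]], Q = [[1]].
Insert 1: 1 bumps 3 from row 1; 3 starts row 2. P = [[1], [3]], Q = [[1], [2]].
Insert 4: appended to row 1. P = [[1, 4], [3]], Q = [[1, 3], [2]].
Insert 5: appended to row 1. P = [[1, 4, 5], [3]], Q = [[1, 3, 4], [2]].
Insert 6: appended to row 1. P = [[1, 4, 5, 6], [3]], Q = [[1, 3, 4, 5], [2]].
Insert 2: 2 bumps 4 from row 1; 4 appends to row 2. P = [[1, 2, 5, 6], [3, 4]], Q = [[1, 3, 4, 5], [2, 6]].

So P = [[1, 2, 5, 6], [3, 4]], Q = [[1, 3, 4, 5], [2, 6]].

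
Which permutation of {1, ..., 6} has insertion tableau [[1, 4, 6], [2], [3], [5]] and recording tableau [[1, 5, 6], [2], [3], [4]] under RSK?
5 3 2 1 4 6

Reverse the RSK construction: for i from n down to 1, find the cell of Q containing i, remove the entry at that cell from P, and reverse-bump it up through P; the value ejected from row 1 is w(i).

Step i=6: Q has 6 at row 1, column 3; remove that cell from P, ejecting 6. So w(6) = 6. P is now [[1, 4], [2], [3], [5]].
Step i=5: Q has 5 at row 1, column 2; remove that cell from P, ejecting 4. So w(5) = 4. P is now [[1], [2], [3], [5]].
Step i=4: Q has 4 at row 4, column 1; remove 5 from row 4 of P and reverse-bump: 5 enters row 3 and ejects 3; 3 enters row 2 and ejects 2; 2 enters row 1 and ejects 1. So w(4) = 1. P is now [[2], [3], [5]].
Step i=3: Q has 3 at row 3, column 1; remove 5 from row 3 of P and reverse-bump: 5 enters row 2 and ejects 3; 3 enters row 1 and ejects 2. So w(3) = 2. P is now [[3], [5]].
Step i=2: Q has 2 at row 2, column 1; remove 5 from row 2 of P and reverse-bump: 5 enters row 1 and ejects 3. So w(2) = 3. P is now [[5]].
Step i=1: Q has 1 at row 1, column 1; remove that cell from P, ejecting 5. So w(1) = 5. P is now [].

So w = 5 3 2 1 4 6.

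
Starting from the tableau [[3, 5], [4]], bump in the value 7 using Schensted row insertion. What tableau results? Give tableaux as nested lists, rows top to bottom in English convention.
[[3, 5, 7], [4]]

7 is larger than every entry of row 1, so it is appended to row 1. The new tableau is [[3, 5, 7], [4]].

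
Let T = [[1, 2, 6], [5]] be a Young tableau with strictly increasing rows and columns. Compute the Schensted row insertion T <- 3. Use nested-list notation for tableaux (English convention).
In row 1, 3 replaces 6 (the leftmost entry greater than 3); 6 is bumped to row 2. 6 is appended to row 2. The new tableau is [[1, 2, 3], [5, 6]].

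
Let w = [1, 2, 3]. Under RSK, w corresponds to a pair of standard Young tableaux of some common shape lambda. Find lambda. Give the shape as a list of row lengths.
[3]

Row-insert each entry into an empty tableau.

After inserting 1: P = [[1]].
After inserting 2: P = [[1, 2]].
After inserting 3: P = [[1, 2, 3]].

The final insertion tableau P = [[1, 2, 3]] has shape [3].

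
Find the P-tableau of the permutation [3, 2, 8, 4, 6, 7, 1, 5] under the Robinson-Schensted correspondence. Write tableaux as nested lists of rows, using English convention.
Insert 3: appended to row 1. P = [[3]].
Insert 2: 2 bumps 3 from row 1; 3 starts row 2. P = [[2], [3]].
Insert 8: appended to row 1. P = [[2, 8], [3]].
Insert 4: 4 bumps 8 from row 1; 8 appends to row 2. P = [[2, 4], [3, 8]].
Insert 6: appended to row 1. P = [[2, 4, 6], [3, 8]].
Insert 7: appended to row 1. P = [[2, 4, 6, 7], [3, 8]].
Insert 1: 1 bumps 2 from row 1; 2 bumps 3 from row 2; 3 starts row 3. P = [[1, 4, 6, 7], [2, 8], [3]].
Insert 5: 5 bumps 6 from row 1; 6 bumps 8 from row 2; 8 appends to row 3. P = [[1, 4, 5, 7], [2, 6], [3, 8]].

So P = [[1, 4, 5, 7], [2, 6], [3, 8]].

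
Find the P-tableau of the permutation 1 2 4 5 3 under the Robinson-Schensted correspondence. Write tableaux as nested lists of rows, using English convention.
P = [[1, 2, 3, 5], [4]]

Insert 1: appended to row 1. P = [[1]].
Insert 2: appended to row 1. P = [[1, 2]].
Insert 4: appended to row 1. P = [[1, 2, 4]].
Insert 5: appended to row 1. P = [[1, 2, 4, 5]].
Insert 3: 3 bumps 4 from row 1; 4 starts row 2. P = [[1, 2, 3, 5], [4]].

So P = [[1, 2, 3, 5], [4]].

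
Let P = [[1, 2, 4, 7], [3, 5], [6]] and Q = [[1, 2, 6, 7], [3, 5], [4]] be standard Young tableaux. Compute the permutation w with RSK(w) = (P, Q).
3 6 5 1 2 4 7

Reverse RSK: for i = n, n-1, ..., 1, locate i in Q, remove the corresponding corner cell from P, and reverse-bump its entry up through P; the value ejected from row 1 is w(i).

So w = 3 6 5 1 2 4 7.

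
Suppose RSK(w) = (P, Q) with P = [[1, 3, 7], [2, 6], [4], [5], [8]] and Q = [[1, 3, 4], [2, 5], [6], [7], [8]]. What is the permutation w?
Reverse the RSK construction: for i from n down to 1, find the cell of Q containing i, remove the entry at that cell from P, and reverse-bump it up through P; the value ejected from row 1 is w(i).

Step i=8: Q has 8 at row 5, column 1; remove 8 from row 5 of P and reverse-bump: 8 enters row 4 and ejects 5; 5 enters row 3 and ejects 4; 4 enters row 2 and ejects 2; 2 enters row 1 and ejects 1. So w(8) = 1. P is now [[2, 3, 7], [4, 6], [5], [8]].
Step i=7: Q has 7 at row 4, column 1; remove 8 from row 4 of P and reverse-bump: 8 enters row 3 and ejects 5; 5 enters row 2 and ejects 4; 4 enters row 1 and ejects 3. So w(7) = 3. P is now [[2, 4, 7], [5, 6], [8]].
Step i=6: Q has 6 at row 3, column 1; remove 8 from row 3 of P and reverse-bump: 8 enters row 2 and ejects 6; 6 enters row 1 and ejects 4. So w(6) = 4. P is now [[2, 6, 7], [5, 8]].
Step i=5: Q has 5 at row 2, column 2; remove 8 from row 2 of P and reverse-bump: 8 enters row 1 and ejects 7. So w(5) = 7. P is now [[2, 6, 8], [5]].
Step i=4: Q has 4 at row 1, column 3; remove that cell from P, ejecting 8. So w(4) = 8. P is now [[2, 6], [5]].
Step i=3: Q has 3 at row 1, column 2; remove that cell from P, ejecting 6. So w(3) = 6. P is now [[2], [5]].
Step i=2: Q has 2 at row 2, column 1; remove 5 from row 2 of P and reverse-bump: 5 enters row 1 and ejects 2. So w(2) = 2. P is now [[5]].
Step i=1: Q has 1 at row 1, column 1; remove that cell from P, ejecting 5. So w(1) = 5. P is now [].

So w = 5 2 6 8 7 4 3 1.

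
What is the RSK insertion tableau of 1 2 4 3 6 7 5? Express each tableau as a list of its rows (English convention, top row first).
P = [[1, 2, 3, 5, 7], [4, 6]]

Insert 1: appended to row 1. P = [[1]].
Insert 2: appended to row 1. P = [[1, 2]].
Insert 4: appended to row 1. P = [[1, 2, 4]].
Insert 3: 3 bumps 4 from row 1; 4 starts row 2. P = [[1, 2, 3], [4]].
Insert 6: appended to row 1. P = [[1, 2, 3, 6], [4]].
Insert 7: appended to row 1. P = [[1, 2, 3, 6, 7], [4]].
Insert 5: 5 bumps 6 from row 1; 6 appends to row 2. P = [[1, 2, 3, 5, 7], [4, 6]].

So P = [[1, 2, 3, 5, 7], [4, 6]].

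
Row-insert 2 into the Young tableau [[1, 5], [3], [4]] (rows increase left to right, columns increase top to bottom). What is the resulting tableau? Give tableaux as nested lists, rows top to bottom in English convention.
[[1, 2], [3, 5], [4]]

In row 1, 2 replaces 5 (the leftmost entry greater than 2); 5 is bumped to row 2. 5 is appended to row 2. The new tableau is [[1, 2], [3, 5], [4]].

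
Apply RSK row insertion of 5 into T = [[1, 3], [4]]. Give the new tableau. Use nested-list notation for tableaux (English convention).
5 is larger than every entry of row 1, so it is appended to row 1. The new tableau is [[1, 3, 5], [4]].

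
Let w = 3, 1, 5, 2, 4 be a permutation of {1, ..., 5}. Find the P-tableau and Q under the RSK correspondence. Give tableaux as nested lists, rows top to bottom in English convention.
Insert each entry of the permutation into P by Schensted row insertion, recording in Q the position of each new cell.

Insert 3: appended to row 1. P = [[3]].
Insert 1: 1 bumps 3 from row 1; 3 starts row 2. P = [[1], [3]].
Insert 5: appended to row 1. P = [[1, 5], [3]].
Insert 2: 2 bumps 5 from row 1; 5 appends to row 2. P = [[1, 2], [3, 5]].
Insert 4: appended to row 1. P = [[1, 2, 4], [3, 5]].

So P = [[1, 2, 4], [3, 5]], Q = [[1, 3, 5], [2, 4]].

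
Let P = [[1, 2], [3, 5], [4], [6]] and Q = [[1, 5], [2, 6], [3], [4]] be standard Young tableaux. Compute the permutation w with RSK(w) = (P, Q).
6 4 3 1 5 2

Reverse RSK: for i = n, n-1, ..., 1, locate i in Q, remove the corresponding corner cell from P, and reverse-bump its entry up through P; the value ejected from row 1 is w(i).

So w = 6 4 3 1 5 2.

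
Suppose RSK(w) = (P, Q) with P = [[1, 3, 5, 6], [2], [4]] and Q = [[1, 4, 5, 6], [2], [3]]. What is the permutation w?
Reverse the RSK construction: for i from n down to 1, find the cell of Q containing i, remove the entry at that cell from P, and reverse-bump it up through P; the value ejected from row 1 is w(i).

Step i=6: Q has 6 at row 1, column 4; remove that cell from P, ejecting 6. So w(6) = 6. P is now [[1, 3, 5], [2], [4]].
Step i=5: Q has 5 at row 1, column 3; remove that cell from P, ejecting 5. So w(5) = 5. P is now [[1, 3], [2], [4]].
Step i=4: Q has 4 at row 1, column 2; remove that cell from P, ejecting 3. So w(4) = 3. P is now [[1], [2], [4]].
Step i=3: Q has 3 at row 3, column 1; remove 4 from row 3 of P and reverse-bump: 4 enters row 2 and ejects 2; 2 enters row 1 and ejects 1. So w(3) = 1. P is now [[2], [4]].
Step i=2: Q has 2 at row 2, column 1; remove 4 from row 2 of P and reverse-bump: 4 enters row 1 and ejects 2. So w(2) = 2. P is now [[4]].
Step i=1: Q has 1 at row 1, column 1; remove that cell from P, ejecting 4. So w(1) = 4. P is now [].

So w = 4 2 1 3 5 6.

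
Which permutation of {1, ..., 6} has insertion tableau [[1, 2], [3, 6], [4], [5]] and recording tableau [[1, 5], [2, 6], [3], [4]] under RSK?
Reverse the RSK construction: for i from n down to 1, find the cell of Q containing i, remove the entry at that cell from P, and reverse-bump it up through P; the value ejected from row 1 is w(i).

Step i=6: Q has 6 at row 2, column 2; remove 6 from row 2 of P and reverse-bump: 6 enters row 1 and ejects 2. So w(6) = 2. P is now [[1, 6], [3], [4], [5]].
Step i=5: Q has 5 at row 1, column 2; remove that cell from P, ejecting 6. So w(5) = 6. P is now [[1], [3], [4], [5]].
Step i=4: Q has 4 at row 4, column 1; remove 5 from row 4 of P and reverse-bump: 5 enters row 3 and ejects 4; 4 enters row 2 and ejects 3; 3 enters row 1 and ejects 1. So w(4) = 1. P is now [[3], [4], [5]].
Step i=3: Q has 3 at row 3, column 1; remove 5 from row 3 of P and reverse-bump: 5 enters row 2 and ejects 4; 4 enters row 1 and ejects 3. So w(3) = 3. P is now [[4], [5]].
Step i=2: Q has 2 at row 2, column 1; remove 5 from row 2 of P and reverse-bump: 5 enters row 1 and ejects 4. So w(2) = 4. P is now [[5]].
Step i=1: Q has 1 at row 1, column 1; remove that cell from P, ejecting 5. So w(1) = 5. P is now [].

So w = 5 4 3 1 6 2.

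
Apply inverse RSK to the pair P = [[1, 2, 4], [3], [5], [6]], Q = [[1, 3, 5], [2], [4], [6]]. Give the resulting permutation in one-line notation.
Reverse the RSK construction: for i from n down to 1, find the cell of Q containing i, remove the entry at that cell from P, and reverse-bump it up through P; the value ejected from row 1 is w(i).

Step i=6: Q has 6 at row 4, column 1; remove 6 from row 4 of P and reverse-bump: 6 enters row 3 and ejects 5; 5 enters row 2 and ejects 3; 3 enters row 1 and ejects 2. So w(6) = 2. P is now [[1, 3, 4], [5], [6]].
Step i=5: Q has 5 at row 1, column 3; remove that cell from P, ejecting 4. So w(5) = 4. P is now [[1, 3], [5], [6]].
Step i=4: Q has 4 at row 3, column 1; remove 6 from row 3 of P and reverse-bump: 6 enters row 2 and ejects 5; 5 enters row 1 and ejects 3. So w(4) = 3. P is now [[1, 5], [6]].
Step i=3: Q has 3 at row 1, column 2; remove that cell from P, ejecting 5. So w(3) = 5. P is now [[1], [6]].
Step i=2: Q has 2 at row 2, column 1; remove 6 from row 2 of P and reverse-bump: 6 enters row 1 and ejects 1. So w(2) = 1. P is now [[6]].
Step i=1: Q has 1 at row 1, column 1; remove that cell from P, ejecting 6. So w(1) = 6. P is now [].

So w = 6 1 5 3 4 2.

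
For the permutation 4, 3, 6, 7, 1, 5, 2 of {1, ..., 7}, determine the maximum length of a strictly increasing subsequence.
3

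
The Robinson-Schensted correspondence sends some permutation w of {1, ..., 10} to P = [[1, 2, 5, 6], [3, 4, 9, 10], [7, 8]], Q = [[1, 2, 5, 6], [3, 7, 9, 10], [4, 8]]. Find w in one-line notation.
7 8 3 1 9 10 4 2 5 6

Reverse RSK: for i = n, n-1, ..., 1, locate i in Q, remove the corresponding corner cell from P, and reverse-bump its entry up through P; the value ejected from row 1 is w(i).

So w = 7 8 3 1 9 10 4 2 5 6.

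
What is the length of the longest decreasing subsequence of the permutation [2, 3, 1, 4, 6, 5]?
2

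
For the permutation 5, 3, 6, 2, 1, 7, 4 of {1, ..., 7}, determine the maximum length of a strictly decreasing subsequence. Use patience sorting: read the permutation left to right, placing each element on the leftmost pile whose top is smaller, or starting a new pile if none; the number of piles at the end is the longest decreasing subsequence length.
5: new pile. tops = [5]
3: new pile. tops = [5, 3]
6: onto pile 1 (replacing 5). tops = [6, 3]
2: new pile. tops = [6, 3, 2]
1: new pile. tops = [6, 3, 2, 1]
7: onto pile 1 (replacing 6). tops = [7, 3, 2, 1]
4: onto pile 2 (replacing 3). tops = [7, 4, 2, 1]

4 piles, so the longest decreasing subsequence has length 4.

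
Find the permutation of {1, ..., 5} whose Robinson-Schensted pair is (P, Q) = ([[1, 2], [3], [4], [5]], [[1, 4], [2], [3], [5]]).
5 4 1 3 2

Reverse the RSK construction: for i from n down to 1, find the cell of Q containing i, remove the entry at that cell from P, and reverse-bump it up through P; the value ejected from row 1 is w(i).

Step i=5: Q has 5 at row 4, column 1; remove 5 from row 4 of P and reverse-bump: 5 enters row 3 and ejects 4; 4 enters row 2 and ejects 3; 3 enters row 1 and ejects 2. So w(5) = 2. P is now [[1, 3], [4], [5]].
Step i=4: Q has 4 at row 1, column 2; remove that cell from P, ejecting 3. So w(4) = 3. P is now [[1], [4], [5]].
Step i=3: Q has 3 at row 3, column 1; remove 5 from row 3 of P and reverse-bump: 5 enters row 2 and ejects 4; 4 enters row 1 and ejects 1. So w(3) = 1. P is now [[4], [5]].
Step i=2: Q has 2 at row 2, column 1; remove 5 from row 2 of P and reverse-bump: 5 enters row 1 and ejects 4. So w(2) = 4. P is now [[5]].
Step i=1: Q has 1 at row 1, column 1; remove that cell from P, ejecting 5. So w(1) = 5. P is now [].

So w = 5 4 1 3 2.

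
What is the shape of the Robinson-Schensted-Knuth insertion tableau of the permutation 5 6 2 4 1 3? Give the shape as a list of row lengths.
Row-insert each entry into an empty tableau.

After inserting 5: P = [[5]].
After inserting 6: P = [[5, 6]].
After inserting 2: P = [[2, 6], [5]].
After inserting 4: P = [[2, 4], [5, 6]].
After inserting 1: P = [[1, 4], [2, 6], [5]].
After inserting 3: P = [[1, 3], [2, 4], [5, 6]].

The final insertion tableau P = [[1, 3], [2, 4], [5, 6]] has shape [2, 2, 2].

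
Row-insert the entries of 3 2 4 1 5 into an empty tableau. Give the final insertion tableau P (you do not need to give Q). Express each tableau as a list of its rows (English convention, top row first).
P = [[1, 4, 5], [2], [3]]

Insert 3: appended to row 1. P = [[3]].
Insert 2: 2 bumps 3 from row 1; 3 starts row 2. P = [[2], [3]].
Insert 4: appended to row 1. P = [[2, 4], [3]].
Insert 1: 1 bumps 2 from row 1; 2 bumps 3 from row 2; 3 starts row 3. P = [[1, 4], [2], [3]].
Insert 5: appended to row 1. P = [[1, 4, 5], [2], [3]].

So P = [[1, 4, 5], [2], [3]].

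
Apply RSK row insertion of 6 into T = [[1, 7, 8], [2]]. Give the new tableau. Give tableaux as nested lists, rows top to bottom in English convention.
[[1, 6, 8], [2, 7]]

In row 1, 6 replaces 7 (the leftmost entry greater than 6); 7 is bumped to row 2. 7 is appended to row 2. The new tableau is [[1, 6, 8], [2, 7]].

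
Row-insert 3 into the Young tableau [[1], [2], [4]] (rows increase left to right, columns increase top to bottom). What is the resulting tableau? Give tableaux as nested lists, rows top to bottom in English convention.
3 is larger than every entry of row 1, so it is appended to row 1. The new tableau is [[1, 3], [2], [4]].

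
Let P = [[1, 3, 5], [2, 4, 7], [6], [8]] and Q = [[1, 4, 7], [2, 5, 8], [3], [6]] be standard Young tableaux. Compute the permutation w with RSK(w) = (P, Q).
8 2 1 6 4 3 7 5

Reverse the RSK construction: for i from n down to 1, find the cell of Q containing i, remove the entry at that cell from P, and reverse-bump it up through P; the value ejected from row 1 is w(i).

Step i=8: Q has 8 at row 2, column 3; remove 7 from row 2 of P and reverse-bump: 7 enters row 1 and ejects 5. So w(8) = 5. P is now [[1, 3, 7], [2, 4], [6], [8]].
Step i=7: Q has 7 at row 1, column 3; remove that cell from P, ejecting 7. So w(7) = 7. P is now [[1, 3], [2, 4], [6], [8]].
Step i=6: Q has 6 at row 4, column 1; remove 8 from row 4 of P and reverse-bump: 8 enters row 3 and ejects 6; 6 enters row 2 and ejects 4; 4 enters row 1 and ejects 3. So w(6) = 3. P is now [[1, 4], [2, 6], [8]].
Step i=5: Q has 5 at row 2, column 2; remove 6 from row 2 of P and reverse-bump: 6 enters row 1 and ejects 4. So w(5) = 4. P is now [[1, 6], [2], [8]].
Step i=4: Q has 4 at row 1, column 2; remove that cell from P, ejecting 6. So w(4) = 6. P is now [[1], [2], [8]].
Step i=3: Q has 3 at row 3, column 1; remove 8 from row 3 of P and reverse-bump: 8 enters row 2 and ejects 2; 2 enters row 1 and ejects 1. So w(3) = 1. P is now [[2], [8]].
Step i=2: Q has 2 at row 2, column 1; remove 8 from row 2 of P and reverse-bump: 8 enters row 1 and ejects 2. So w(2) = 2. P is now [[8]].
Step i=1: Q has 1 at row 1, column 1; remove that cell from P, ejecting 8. So w(1) = 8. P is now [].

So w = 8 2 1 6 4 3 7 5.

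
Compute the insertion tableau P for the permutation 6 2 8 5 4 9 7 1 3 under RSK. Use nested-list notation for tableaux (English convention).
P = [[1, 3, 7], [2, 4, 9], [5, 8], [6]]

Insert 6: appended to row 1. P = [[6]].
Insert 2: 2 bumps 6 from row 1; 6 starts row 2. P = [[2], [6]].
Insert 8: appended to row 1. P = [[2, 8], [6]].
Insert 5: 5 bumps 8 from row 1; 8 appends to row 2. P = [[2, 5], [6, 8]].
Insert 4: 4 bumps 5 from row 1; 5 bumps 6 from row 2; 6 starts row 3. P = [[2, 4], [5, 8], [6]].
Insert 9: appended to row 1. P = [[2, 4, 9], [5, 8], [6]].
Insert 7: 7 bumps 9 from row 1; 9 appends to row 2. P = [[2, 4, 7], [5, 8, 9], [6]].
Insert 1: 1 bumps 2 from row 1; 2 bumps 5 from row 2; 5 bumps 6 from row 3; 6 starts row 4. P = [[1, 4, 7], [2, 8, 9], [5], [6]].
Insert 3: 3 bumps 4 from row 1; 4 bumps 8 from row 2; 8 appends to row 3. P = [[1, 3, 7], [2, 4, 9], [5, 8], [6]].

So P = [[1, 3, 7], [2, 4, 9], [5, 8], [6]].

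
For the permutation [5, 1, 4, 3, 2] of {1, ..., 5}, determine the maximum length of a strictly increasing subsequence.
2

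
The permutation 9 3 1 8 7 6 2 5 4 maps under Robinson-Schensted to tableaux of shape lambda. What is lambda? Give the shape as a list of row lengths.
[3, 2, 1, 1, 1, 1]

Row-insert each entry into an empty tableau.

After inserting 9: P = [[9]].
After inserting 3: P = [[3], [9]].
After inserting 1: P = [[1], [3], [9]].
After inserting 8: P = [[1, 8], [3], [9]].
After inserting 7: P = [[1, 7], [3, 8], [9]].
After inserting 6: P = [[1, 6], [3, 7], [8], [9]].
After inserting 2: P = [[1, 2], [3, 6], [7], [8], [9]].
After inserting 5: P = [[1, 2, 5], [3, 6], [7], [8], [9]].
After inserting 4: P = [[1, 2, 4], [3, 5], [6], [7], [8], [9]].

The final insertion tableau P = [[1, 2, 4], [3, 5], [6], [7], [8], [9]] has shape [3, 2, 1, 1, 1, 1].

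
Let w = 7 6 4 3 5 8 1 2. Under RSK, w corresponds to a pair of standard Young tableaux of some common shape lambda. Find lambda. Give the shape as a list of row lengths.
Row-insert each entry into an empty tableau.

After inserting 7: P = [[7]].
After inserting 6: P = [[6], [7]].
After inserting 4: P = [[4], [6], [7]].
After inserting 3: P = [[3], [4], [6], [7]].
After inserting 5: P = [[3, 5], [4], [6], [7]].
After inserting 8: P = [[3, 5, 8], [4], [6], [7]].
After inserting 1: P = [[1, 5, 8], [3], [4], [6], [7]].
After inserting 2: P = [[1, 2, 8], [3, 5], [4], [6], [7]].

The final insertion tableau P = [[1, 2, 8], [3, 5], [4], [6], [7]] has shape [3, 2, 1, 1, 1].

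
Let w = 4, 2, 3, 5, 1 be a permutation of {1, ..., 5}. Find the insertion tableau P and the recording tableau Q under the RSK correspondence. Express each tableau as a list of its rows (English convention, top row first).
P = [[1, 3, 5], [2], [4]], Q = [[1, 3, 4], [2], [5]]

Insert each entry of the permutation into P by Schensted row insertion, recording in Q the position of each new cell.

Insert 4: appended to row 1. P = [[4]], Q = [[1]].
Insert 2: 2 bumps 4 from row 1; 4 starts row 2. P = [[2], [4]], Q = [[1], [2]].
Insert 3: appended to row 1. P = [[2, 3], [4]], Q = [[1, 3], [2]].
Insert 5: appended to row 1. P = [[2, 3, 5], [4]], Q = [[1, 3, 4], [2]].
Insert 1: 1 bumps 2 from row 1; 2 bumps 4 from row 2; 4 starts row 3. P = [[1, 3, 5], [2], [4]], Q = [[1, 3, 4], [2], [5]].

So P = [[1, 3, 5], [2], [4]], Q = [[1, 3, 4], [2], [5]].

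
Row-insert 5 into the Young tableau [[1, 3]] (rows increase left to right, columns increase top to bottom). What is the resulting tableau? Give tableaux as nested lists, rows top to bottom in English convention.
[[1, 3, 5]]

5 is larger than every entry of row 1, so it is appended to row 1. The new tableau is [[1, 3, 5]].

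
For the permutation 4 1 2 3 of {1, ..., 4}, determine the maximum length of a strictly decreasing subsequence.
2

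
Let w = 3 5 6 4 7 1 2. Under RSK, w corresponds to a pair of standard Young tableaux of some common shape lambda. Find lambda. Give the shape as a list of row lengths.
[4, 2, 1]

Row-insert each entry into an empty tableau.

After inserting 3: P = [[3]].
After inserting 5: P = [[3, 5]].
After inserting 6: P = [[3, 5, 6]].
After inserting 4: P = [[3, 4, 6], [5]].
After inserting 7: P = [[3, 4, 6, 7], [5]].
After inserting 1: P = [[1, 4, 6, 7], [3], [5]].
After inserting 2: P = [[1, 2, 6, 7], [3, 4], [5]].

The final insertion tableau P = [[1, 2, 6, 7], [3, 4], [5]] has shape [4, 2, 1].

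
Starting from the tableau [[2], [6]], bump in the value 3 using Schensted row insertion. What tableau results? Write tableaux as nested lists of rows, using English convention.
3 is larger than every entry of row 1, so it is appended to row 1. The new tableau is [[2, 3], [6]].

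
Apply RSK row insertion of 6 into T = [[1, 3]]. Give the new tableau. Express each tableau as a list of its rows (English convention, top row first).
6 is larger than every entry of row 1, so it is appended to row 1. The new tableau is [[1, 3, 6]].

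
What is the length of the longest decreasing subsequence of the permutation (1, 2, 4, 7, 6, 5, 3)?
4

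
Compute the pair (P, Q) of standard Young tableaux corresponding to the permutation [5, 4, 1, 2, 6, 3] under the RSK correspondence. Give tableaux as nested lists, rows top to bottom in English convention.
Insert each entry of the permutation into P by Schensted row insertion, recording in Q the position of each new cell.

After inserting 5: P = [[5]].
After inserting 4: P = [[4], [5]].
After inserting 1: P = [[1], [4], [5]].
After inserting 2: P = [[1, 2], [4], [5]].
After inserting 6: P = [[1, 2, 6], [4], [5]].
After inserting 3: P = [[1, 2, 3], [4, 6], [5]].

So P = [[1, 2, 3], [4, 6], [5]], Q = [[1, 4, 5], [2, 6], [3]].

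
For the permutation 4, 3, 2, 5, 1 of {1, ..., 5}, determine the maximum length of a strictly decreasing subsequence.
4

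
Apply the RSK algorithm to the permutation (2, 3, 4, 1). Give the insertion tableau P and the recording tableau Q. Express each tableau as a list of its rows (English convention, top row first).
P = [[1, 3, 4], [2]], Q = [[1, 2, 3], [4]]

Insert each entry of the permutation into P by Schensted row insertion, recording in Q the position of each new cell.

Insert 2: appended to row 1. P = [[2]].
Insert 3: appended to row 1. P = [[2, 3]].
Insert 4: appended to row 1. P = [[2, 3, 4]].
Insert 1: 1 bumps 2 from row 1; 2 starts row 2. P = [[1, 3, 4], [2]].

So P = [[1, 3, 4], [2]], Q = [[1, 2, 3], [4]].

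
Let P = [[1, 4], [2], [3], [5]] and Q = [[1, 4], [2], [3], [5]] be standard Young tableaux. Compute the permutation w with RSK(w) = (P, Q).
5 3 2 4 1

Reverse the RSK construction: for i from n down to 1, find the cell of Q containing i, remove the entry at that cell from P, and reverse-bump it up through P; the value ejected from row 1 is w(i).

Step i=5: Q has 5 at row 4, column 1; remove 5 from row 4 of P and reverse-bump: 5 enters row 3 and ejects 3; 3 enters row 2 and ejects 2; 2 enters row 1 and ejects 1. So w(5) = 1. P is now [[2, 4], [3], [5]].
Step i=4: Q has 4 at row 1, column 2; remove that cell from P, ejecting 4. So w(4) = 4. P is now [[2], [3], [5]].
Step i=3: Q has 3 at row 3, column 1; remove 5 from row 3 of P and reverse-bump: 5 enters row 2 and ejects 3; 3 enters row 1 and ejects 2. So w(3) = 2. P is now [[3], [5]].
Step i=2: Q has 2 at row 2, column 1; remove 5 from row 2 of P and reverse-bump: 5 enters row 1 and ejects 3. So w(2) = 3. P is now [[5]].
Step i=1: Q has 1 at row 1, column 1; remove that cell from P, ejecting 5. So w(1) = 5. P is now [].

So w = 5 3 2 4 1.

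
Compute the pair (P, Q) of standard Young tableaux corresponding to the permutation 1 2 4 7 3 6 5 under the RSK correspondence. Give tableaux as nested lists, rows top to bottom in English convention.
P = [[1, 2, 3, 5], [4, 6], [7]], Q = [[1, 2, 3, 4], [5, 6], [7]]

Insert each entry of the permutation into P by Schensted row insertion, recording in Q the position of each new cell.

Insert 1: appended to row 1. P = [[1]].
Insert 2: appended to row 1. P = [[1, 2]].
Insert 4: appended to row 1. P = [[1, 2, 4]].
Insert 7: appended to row 1. P = [[1, 2, 4, 7]].
Insert 3: 3 bumps 4 from row 1; 4 starts row 2. P = [[1, 2, 3, 7], [4]].
Insert 6: 6 bumps 7 from row 1; 7 appends to row 2. P = [[1, 2, 3, 6], [4, 7]].
Insert 5: 5 bumps 6 from row 1; 6 bumps 7 from row 2; 7 starts row 3. P = [[1, 2, 3, 5], [4, 6], [7]].

So P = [[1, 2, 3, 5], [4, 6], [7]], Q = [[1, 2, 3, 4], [5, 6], [7]].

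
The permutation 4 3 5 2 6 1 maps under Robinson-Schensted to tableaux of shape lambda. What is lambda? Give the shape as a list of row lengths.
[3, 1, 1, 1]

Row-insert each entry into an empty tableau.

After inserting 4: P = [[4]].
After inserting 3: P = [[3], [4]].
After inserting 5: P = [[3, 5], [4]].
After inserting 2: P = [[2, 5], [3], [4]].
After inserting 6: P = [[2, 5, 6], [3], [4]].
After inserting 1: P = [[1, 5, 6], [2], [3], [4]].

The final insertion tableau P = [[1, 5, 6], [2], [3], [4]] has shape [3, 1, 1, 1].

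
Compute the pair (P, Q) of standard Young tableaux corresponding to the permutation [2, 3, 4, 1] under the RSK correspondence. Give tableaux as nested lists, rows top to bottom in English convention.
Insert each entry of the permutation into P by Schensted row insertion, recording in Q the position of each new cell.

Insert 2: appended to row 1. P = [[2]].
Insert 3: appended to row 1. P = [[2, 3]].
Insert 4: appended to row 1. P = [[2, 3, 4]].
Insert 1: 1 bumps 2 from row 1; 2 starts row 2. P = [[1, 3, 4], [2]].

So P = [[1, 3, 4], [2]], Q = [[1, 2, 3], [4]].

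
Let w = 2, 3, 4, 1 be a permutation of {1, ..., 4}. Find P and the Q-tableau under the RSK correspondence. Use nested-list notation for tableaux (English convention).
Insert each entry of the permutation into P by Schensted row insertion, recording in Q the position of each new cell.

Insert 2: appended to row 1. P = [[2]].
Insert 3: appended to row 1. P = [[2, 3]].
Insert 4: appended to row 1. P = [[2, 3, 4]].
Insert 1: 1 bumps 2 from row 1; 2 starts row 2. P = [[1, 3, 4], [2]].

So P = [[1, 3, 4], [2]], Q = [[1, 2, 3], [4]].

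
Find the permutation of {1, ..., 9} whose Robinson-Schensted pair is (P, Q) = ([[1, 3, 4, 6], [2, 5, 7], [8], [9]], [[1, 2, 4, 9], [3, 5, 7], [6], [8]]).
2 5 1 9 8 3 7 4 6

Reverse the RSK construction: for i from n down to 1, find the cell of Q containing i, remove the entry at that cell from P, and reverse-bump it up through P; the value ejected from row 1 is w(i).

Step i=9: Q has 9 at row 1, column 4; remove that cell from P, ejecting 6. So w(9) = 6. P is now [[1, 3, 4], [2, 5, 7], [8], [9]].
Step i=8: Q has 8 at row 4, column 1; remove 9 from row 4 of P and reverse-bump: 9 enters row 3 and ejects 8; 8 enters row 2 and ejects 7; 7 enters row 1 and ejects 4. So w(8) = 4. P is now [[1, 3, 7], [2, 5, 8], [9]].
Step i=7: Q has 7 at row 2, column 3; remove 8 from row 2 of P and reverse-bump: 8 enters row 1 and ejects 7. So w(7) = 7. P is now [[1, 3, 8], [2, 5], [9]].
Step i=6: Q has 6 at row 3, column 1; remove 9 from row 3 of P and reverse-bump: 9 enters row 2 and ejects 5; 5 enters row 1 and ejects 3. So w(6) = 3. P is now [[1, 5, 8], [2, 9]].
Step i=5: Q has 5 at row 2, column 2; remove 9 from row 2 of P and reverse-bump: 9 enters row 1 and ejects 8. So w(5) = 8. P is now [[1, 5, 9], [2]].
Step i=4: Q has 4 at row 1, column 3; remove that cell from P, ejecting 9. So w(4) = 9. P is now [[1, 5], [2]].
Step i=3: Q has 3 at row 2, column 1; remove 2 from row 2 of P and reverse-bump: 2 enters row 1 and ejects 1. So w(3) = 1. P is now [[2, 5]].
Step i=2: Q has 2 at row 1, column 2; remove that cell from P, ejecting 5. So w(2) = 5. P is now [[2]].
Step i=1: Q has 1 at row 1, column 1; remove that cell from P, ejecting 2. So w(1) = 2. P is now [].

So w = 2 5 1 9 8 3 7 4 6.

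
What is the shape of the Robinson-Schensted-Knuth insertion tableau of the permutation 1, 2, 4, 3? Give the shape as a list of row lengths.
Row-insert each entry into an empty tableau.

After inserting 1: P = [[1]].
After inserting 2: P = [[1, 2]].
After inserting 4: P = [[1, 2, 4]].
After inserting 3: P = [[1, 2, 3], [4]].

The final insertion tableau P = [[1, 2, 3], [4]] has shape [3, 1].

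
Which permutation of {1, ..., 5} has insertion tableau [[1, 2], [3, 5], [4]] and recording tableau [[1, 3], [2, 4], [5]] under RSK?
Reverse the RSK construction: for i from n down to 1, find the cell of Q containing i, remove the entry at that cell from P, and reverse-bump it up through P; the value ejected from row 1 is w(i).

Step i=5: Q has 5 at row 3, column 1; remove 4 from row 3 of P and reverse-bump: 4 enters row 2 and ejects 3; 3 enters row 1 and ejects 2. So w(5) = 2. P is now [[1, 3], [4, 5]].
Step i=4: Q has 4 at row 2, column 2; remove 5 from row 2 of P and reverse-bump: 5 enters row 1 and ejects 3. So w(4) = 3. P is now [[1, 5], [4]].
Step i=3: Q has 3 at row 1, column 2; remove that cell from P, ejecting 5. So w(3) = 5. P is now [[1], [4]].
Step i=2: Q has 2 at row 2, column 1; remove 4 from row 2 of P and reverse-bump: 4 enters row 1 and ejects 1. So w(2) = 1. P is now [[4]].
Step i=1: Q has 1 at row 1, column 1; remove that cell from P, ejecting 4. So w(1) = 4. P is now [].

So w = 4 1 5 3 2.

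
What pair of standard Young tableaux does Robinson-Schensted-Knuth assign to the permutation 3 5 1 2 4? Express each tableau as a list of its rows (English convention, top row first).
Insert each entry of the permutation into P by Schensted row insertion, recording in Q the position of each new cell.

After inserting 3: P = [[3]].
After inserting 5: P = [[3, 5]].
After inserting 1: P = [[1, 5], [3]].
After inserting 2: P = [[1, 2], [3, 5]].
After inserting 4: P = [[1, 2, 4], [3, 5]].

So P = [[1, 2, 4], [3, 5]], Q = [[1, 2, 5], [3, 4]].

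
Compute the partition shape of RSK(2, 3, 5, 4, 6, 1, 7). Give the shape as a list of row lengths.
RSK row insertion gives P = [[1, 3, 4, 6, 7], [2], [5]], which has shape [5, 1, 1].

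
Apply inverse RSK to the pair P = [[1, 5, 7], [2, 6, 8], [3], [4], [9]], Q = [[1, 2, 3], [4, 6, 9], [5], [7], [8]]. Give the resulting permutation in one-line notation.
Reverse the RSK construction: for i from n down to 1, find the cell of Q containing i, remove the entry at that cell from P, and reverse-bump it up through P; the value ejected from row 1 is w(i).

Step i=9: Q has 9 at row 2, column 3; remove 8 from row 2 of P and reverse-bump: 8 enters row 1 and ejects 7. So w(9) = 7. P is now [[1, 5, 8], [2, 6], [3], [4], [9]].
Step i=8: Q has 8 at row 5, column 1; remove 9 from row 5 of P and reverse-bump: 9 enters row 4 and ejects 4; 4 enters row 3 and ejects 3; 3 enters row 2 and ejects 2; 2 enters row 1 and ejects 1. So w(8) = 1. P is now [[2, 5, 8], [3, 6], [4], [9]].
Step i=7: Q has 7 at row 4, column 1; remove 9 from row 4 of P and reverse-bump: 9 enters row 3 and ejects 4; 4 enters row 2 and ejects 3; 3 enters row 1 and ejects 2. So w(7) = 2. P is now [[3, 5, 8], [4, 6], [9]].
Step i=6: Q has 6 at row 2, column 2; remove 6 from row 2 of P and reverse-bump: 6 enters row 1 and ejects 5. So w(6) = 5. P is now [[3, 6, 8], [4], [9]].
Step i=5: Q has 5 at row 3, column 1; remove 9 from row 3 of P and reverse-bump: 9 enters row 2 and ejects 4; 4 enters row 1 and ejects 3. So w(5) = 3. P is now [[4, 6, 8], [9]].
Step i=4: Q has 4 at row 2, column 1; remove 9 from row 2 of P and reverse-bump: 9 enters row 1 and ejects 8. So w(4) = 8. P is now [[4, 6, 9]].
Step i=3: Q has 3 at row 1, column 3; remove that cell from P, ejecting 9. So w(3) = 9. P is now [[4, 6]].
Step i=2: Q has 2 at row 1, column 2; remove that cell from P, ejecting 6. So w(2) = 6. P is now [[4]].
Step i=1: Q has 1 at row 1, column 1; remove that cell from P, ejecting 4. So w(1) = 4. P is now [].

So w = 4 6 9 8 3 5 2 1 7.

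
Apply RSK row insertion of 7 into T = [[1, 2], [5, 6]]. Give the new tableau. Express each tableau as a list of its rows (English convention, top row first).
7 is larger than every entry of row 1, so it is appended to row 1. The new tableau is [[1, 2, 7], [5, 6]].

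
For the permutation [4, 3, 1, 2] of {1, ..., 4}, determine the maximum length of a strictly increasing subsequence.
2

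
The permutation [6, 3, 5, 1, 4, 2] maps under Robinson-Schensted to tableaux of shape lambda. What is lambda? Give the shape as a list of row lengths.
Row-insert each entry into an empty tableau.

After inserting 6: P = [[6]].
After inserting 3: P = [[3], [6]].
After inserting 5: P = [[3, 5], [6]].
After inserting 1: P = [[1, 5], [3], [6]].
After inserting 4: P = [[1, 4], [3, 5], [6]].
After inserting 2: P = [[1, 2], [3, 4], [5], [6]].

The final insertion tableau P = [[1, 2], [3, 4], [5], [6]] has shape [2, 2, 1, 1].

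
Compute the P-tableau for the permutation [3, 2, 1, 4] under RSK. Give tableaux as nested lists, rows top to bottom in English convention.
Insert 3: appended to row 1. P = [[3]].
Insert 2: 2 bumps 3 from row 1; 3 starts row 2. P = [[2], [3]].
Insert 1: 1 bumps 2 from row 1; 2 bumps 3 from row 2; 3 starts row 3. P = [[1], [2], [3]].
Insert 4: appended to row 1. P = [[1, 4], [2], [3]].

So P = [[1, 4], [2], [3]].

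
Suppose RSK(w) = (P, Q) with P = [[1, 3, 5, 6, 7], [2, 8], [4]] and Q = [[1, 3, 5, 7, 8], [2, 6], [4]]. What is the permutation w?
Reverse the RSK construction: for i from n down to 1, find the cell of Q containing i, remove the entry at that cell from P, and reverse-bump it up through P; the value ejected from row 1 is w(i).

Step i=8: Q has 8 at row 1, column 5; remove that cell from P, ejecting 7. So w(8) = 7. P is now [[1, 3, 5, 6], [2, 8], [4]].
Step i=7: Q has 7 at row 1, column 4; remove that cell from P, ejecting 6. So w(7) = 6. P is now [[1, 3, 5], [2, 8], [4]].
Step i=6: Q has 6 at row 2, column 2; remove 8 from row 2 of P and reverse-bump: 8 enters row 1 and ejects 5. So w(6) = 5. P is now [[1, 3, 8], [2], [4]].
Step i=5: Q has 5 at row 1, column 3; remove that cell from P, ejecting 8. So w(5) = 8. P is now [[1, 3], [2], [4]].
Step i=4: Q has 4 at row 3, column 1; remove 4 from row 3 of P and reverse-bump: 4 enters row 2 and ejects 2; 2 enters row 1 and ejects 1. So w(4) = 1. P is now [[2, 3], [4]].
Step i=3: Q has 3 at row 1, column 2; remove that cell from P, ejecting 3. So w(3) = 3. P is now [[2], [4]].
Step i=2: Q has 2 at row 2, column 1; remove 4 from row 2 of P and reverse-bump: 4 enters row 1 and ejects 2. So w(2) = 2. P is now [[4]].
Step i=1: Q has 1 at row 1, column 1; remove that cell from P, ejecting 4. So w(1) = 4. P is now [].

So w = 4 2 3 1 8 5 6 7.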